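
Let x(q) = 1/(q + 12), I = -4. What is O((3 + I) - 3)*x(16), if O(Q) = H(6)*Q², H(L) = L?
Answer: 24/7 ≈ 3.4286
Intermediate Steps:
O(Q) = 6*Q²
x(q) = 1/(12 + q)
O((3 + I) - 3)*x(16) = (6*((3 - 4) - 3)²)/(12 + 16) = (6*(-1 - 3)²)/28 = (6*(-4)²)*(1/28) = (6*16)*(1/28) = 96*(1/28) = 24/7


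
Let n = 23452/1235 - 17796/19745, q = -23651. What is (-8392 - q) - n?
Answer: 5717704273/375155 ≈ 15241.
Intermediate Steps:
n = 6785872/375155 (n = 23452*(1/1235) - 17796*1/19745 = 1804/95 - 17796/19745 = 6785872/375155 ≈ 18.088)
(-8392 - q) - n = (-8392 - 1*(-23651)) - 1*6785872/375155 = (-8392 + 23651) - 6785872/375155 = 15259 - 6785872/375155 = 5717704273/375155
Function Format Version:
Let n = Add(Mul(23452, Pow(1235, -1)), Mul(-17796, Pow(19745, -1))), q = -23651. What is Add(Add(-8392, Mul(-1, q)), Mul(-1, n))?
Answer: Rational(5717704273, 375155) ≈ 15241.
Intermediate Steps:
n = Rational(6785872, 375155) (n = Add(Mul(23452, Rational(1, 1235)), Mul(-17796, Rational(1, 19745))) = Add(Rational(1804, 95), Rational(-17796, 19745)) = Rational(6785872, 375155) ≈ 18.088)
Add(Add(-8392, Mul(-1, q)), Mul(-1, n)) = Add(Add(-8392, Mul(-1, -23651)), Mul(-1, Rational(6785872, 375155))) = Add(Add(-8392, 23651), Rational(-6785872, 375155)) = Add(15259, Rational(-6785872, 375155)) = Rational(5717704273, 375155)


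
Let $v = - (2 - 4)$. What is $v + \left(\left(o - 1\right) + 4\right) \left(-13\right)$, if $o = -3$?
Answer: $2$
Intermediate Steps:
$v = 2$ ($v = \left(-1\right) \left(-2\right) = 2$)
$v + \left(\left(o - 1\right) + 4\right) \left(-13\right) = 2 + \left(\left(-3 - 1\right) + 4\right) \left(-13\right) = 2 + \left(-4 + 4\right) \left(-13\right) = 2 + 0 \left(-13\right) = 2 + 0 = 2$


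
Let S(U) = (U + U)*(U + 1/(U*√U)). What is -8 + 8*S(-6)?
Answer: 568 - 8*I*√6/3 ≈ 568.0 - 6.532*I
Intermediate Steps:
S(U) = 2*U*(U + U^(-3/2)) (S(U) = (2*U)*(U + 1/(U^(3/2))) = (2*U)*(U + U^(-3/2)) = 2*U*(U + U^(-3/2)))
-8 + 8*S(-6) = -8 + 8*(2*(-6)² + 2/√(-6)) = -8 + 8*(2*36 + 2*(-I*√6/6)) = -8 + 8*(72 - I*√6/3) = -8 + (576 - 8*I*√6/3) = 568 - 8*I*√6/3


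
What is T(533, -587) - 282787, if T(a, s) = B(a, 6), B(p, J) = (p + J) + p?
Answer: -281715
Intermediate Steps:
B(p, J) = J + 2*p (B(p, J) = (J + p) + p = J + 2*p)
T(a, s) = 6 + 2*a
T(533, -587) - 282787 = (6 + 2*533) - 282787 = (6 + 1066) - 282787 = 1072 - 282787 = -281715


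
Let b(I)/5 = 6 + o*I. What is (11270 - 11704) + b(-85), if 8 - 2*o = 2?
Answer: -1679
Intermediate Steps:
o = 3 (o = 4 - ½*2 = 4 - 1 = 3)
b(I) = 30 + 15*I (b(I) = 5*(6 + 3*I) = 30 + 15*I)
(11270 - 11704) + b(-85) = (11270 - 11704) + (30 + 15*(-85)) = -434 + (30 - 1275) = -434 - 1245 = -1679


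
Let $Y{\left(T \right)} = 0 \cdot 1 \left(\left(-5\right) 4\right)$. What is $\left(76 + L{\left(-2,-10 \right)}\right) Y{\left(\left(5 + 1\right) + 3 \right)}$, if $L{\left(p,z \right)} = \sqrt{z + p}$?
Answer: $0$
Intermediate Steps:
$L{\left(p,z \right)} = \sqrt{p + z}$
$Y{\left(T \right)} = 0$ ($Y{\left(T \right)} = 0 \left(-20\right) = 0$)
$\left(76 + L{\left(-2,-10 \right)}\right) Y{\left(\left(5 + 1\right) + 3 \right)} = \left(76 + \sqrt{-2 - 10}\right) 0 = \left(76 + \sqrt{-12}\right) 0 = \left(76 + 2 i \sqrt{3}\right) 0 = 0$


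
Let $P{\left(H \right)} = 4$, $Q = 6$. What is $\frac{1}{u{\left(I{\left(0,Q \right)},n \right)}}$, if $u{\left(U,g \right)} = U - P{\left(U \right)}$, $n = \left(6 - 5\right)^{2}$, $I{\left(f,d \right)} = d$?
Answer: $\frac{1}{2} \approx 0.5$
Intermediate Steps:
$n = 1$ ($n = 1^{2} = 1$)
$u{\left(U,g \right)} = -4 + U$ ($u{\left(U,g \right)} = U - 4 = -4 + U$)
$\frac{1}{u{\left(I{\left(0,Q \right)},n \right)}} = \frac{1}{-4 + 6} = \frac{1}{2}$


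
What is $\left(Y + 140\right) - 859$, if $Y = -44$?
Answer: $-763$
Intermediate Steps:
$\left(Y + 140\right) - 859 = \left(-44 + 140\right) - 859 = 96 - 859 = -763$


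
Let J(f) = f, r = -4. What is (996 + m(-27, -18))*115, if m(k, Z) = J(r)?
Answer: 114080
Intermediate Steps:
m(k, Z) = -4
(996 + m(-27, -18))*115 = (996 - 4)*115 = 992*115 = 114080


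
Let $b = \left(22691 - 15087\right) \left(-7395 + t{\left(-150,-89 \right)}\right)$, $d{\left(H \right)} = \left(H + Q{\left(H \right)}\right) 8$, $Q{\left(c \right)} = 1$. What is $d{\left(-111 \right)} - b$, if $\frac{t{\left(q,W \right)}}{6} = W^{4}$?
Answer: $-2862495772684$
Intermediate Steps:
$t{\left(q,W \right)} = 6 W^{4}$
$d{\left(H \right)} = 8 + 8 H$ ($d{\left(H \right)} = \left(H + 1\right) 8 = \left(1 + H\right) 8 = 8 + 8 H$)
$b = 2862495771804$ ($b = \left(22691 - 15087\right) \left(-7395 + 6 \left(-89\right)^{4}\right) = \left(22691 - 15087\right) \left(-7395 + 6 \cdot 62742241\right) = \left(22691 - 15087\right) \left(-7395 + 376453446\right) = 7604 \cdot 376446051 = 2862495771804$)
$d{\left(-111 \right)} - b = \left(8 + 8 \left(-111\right)\right) - 2862495771804 = \left(8 - 888\right) - 2862495771804 = -880 - 2862495771804 = -2862495772684$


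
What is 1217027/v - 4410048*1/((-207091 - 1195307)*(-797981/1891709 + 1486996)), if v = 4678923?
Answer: 15689807259836753163059/60319781894521791313947 ≈ 0.26011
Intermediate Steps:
1217027/v - 4410048*1/((-207091 - 1195307)*(-797981/1891709 + 1486996)) = 1217027/4678923 - 4410048*1/((-207091 - 1195307)*(-797981/1891709 + 1486996)) = 1217027*(1/4678923) - 4410048*(-1/(1402398*(-797981*1/1891709 + 1486996))) = 1217027/4678923 - 4410048*(-1/(1402398*(-797981/1891709 + 1486996))) = 1217027/4678923 - 4410048/((-1402398*2812962918183/1891709)) = 1217027/4678923 - 4410048/(-232052562972588402/111277) = 1217027/4678923 - 4410048*(-111277/232052562972588402) = 1217027/4678923 + 81789485216/38675427162098067 = 15689807259836753163059/60319781894521791313947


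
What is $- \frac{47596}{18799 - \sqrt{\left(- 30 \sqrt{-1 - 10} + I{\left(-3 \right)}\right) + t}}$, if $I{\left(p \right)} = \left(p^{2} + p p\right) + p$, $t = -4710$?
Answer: $\frac{47596}{-18799 + \sqrt{15} \sqrt{-313 - 2 i \sqrt{11}}} \approx -2.5319 + 0.0092293 i$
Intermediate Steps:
$I{\left(p \right)} = p + 2 p^{2}$ ($I{\left(p \right)} = \left(p^{2} + p^{2}\right) + p = 2 p^{2} + p = p + 2 p^{2}$)
$- \frac{47596}{18799 - \sqrt{\left(- 30 \sqrt{-1 - 10} + I{\left(-3 \right)}\right) + t}} = - \frac{47596}{18799 - \sqrt{\left(- 30 \sqrt{-1 - 10} - 3 \left(1 + 2 \left(-3\right)\right)\right) - 4710}} = - \frac{47596}{18799 - \sqrt{\left(- 30 \sqrt{-11} - 3 \left(1 - 6\right)\right) - 4710}} = - \frac{47596}{18799 - \sqrt{\left(- 30 i \sqrt{11} - -15\right) - 4710}} = - \frac{47596}{18799 - \sqrt{\left(- 30 i \sqrt{11} + 15\right) - 4710}} = - \frac{47596}{18799 - \sqrt{\left(15 - 30 i \sqrt{11}\right) - 4710}} = - \frac{47596}{18799 - \sqrt{-4695 - 30 i \sqrt{11}}}$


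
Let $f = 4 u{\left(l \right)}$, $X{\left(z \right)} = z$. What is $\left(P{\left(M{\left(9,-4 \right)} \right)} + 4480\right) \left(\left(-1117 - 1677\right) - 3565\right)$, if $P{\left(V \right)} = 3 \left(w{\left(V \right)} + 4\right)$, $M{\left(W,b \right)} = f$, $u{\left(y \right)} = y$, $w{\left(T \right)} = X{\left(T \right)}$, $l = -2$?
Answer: $-28412012$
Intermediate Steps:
$w{\left(T \right)} = T$
$f = -8$ ($f = 4 \left(-2\right) = -8$)
$M{\left(W,b \right)} = -8$
$P{\left(V \right)} = 12 + 3 V$ ($P{\left(V \right)} = 3 \left(V + 4\right) = 3 \left(4 + V\right) = 12 + 3 V$)
$\left(P{\left(M{\left(9,-4 \right)} \right)} + 4480\right) \left(\left(-1117 - 1677\right) - 3565\right) = \left(\left(12 + 3 \left(-8\right)\right) + 4480\right) \left(\left(-1117 - 1677\right) - 3565\right) = \left(\left(12 - 24\right) + 4480\right) \left(-2794 - 3565\right) = \left(-12 + 4480\right) \left(-6359\right) = 4468 \left(-6359\right) = -28412012$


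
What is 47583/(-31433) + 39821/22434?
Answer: 10836263/41480466 ≈ 0.26124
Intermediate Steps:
47583/(-31433) + 39821/22434 = 47583*(-1/31433) + 39821*(1/22434) = -2799/1849 + 39821/22434 = 10836263/41480466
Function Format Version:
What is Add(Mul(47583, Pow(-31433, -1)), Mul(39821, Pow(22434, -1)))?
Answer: Rational(10836263, 41480466) ≈ 0.26124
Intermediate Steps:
Add(Mul(47583, Pow(-31433, -1)), Mul(39821, Pow(22434, -1))) = Add(Mul(47583, Rational(-1, 31433)), Mul(39821, Rational(1, 22434))) = Add(Rational(-2799, 1849), Rational(39821, 22434)) = Rational(10836263, 41480466)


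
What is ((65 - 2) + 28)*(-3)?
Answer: -273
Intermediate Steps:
((65 - 2) + 28)*(-3) = (63 + 28)*(-3) = 91*(-3) = -273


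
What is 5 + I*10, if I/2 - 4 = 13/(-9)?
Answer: 505/9 ≈ 56.111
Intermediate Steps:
I = 46/9 (I = 8 + 2*(13/(-9)) = 8 + 2*(13*(-1/9)) = 8 + 2*(-13/9) = 8 - 26/9 = 46/9 ≈ 5.1111)
5 + I*10 = 5 + (46/9)*10 = 5 + 460/9 = 505/9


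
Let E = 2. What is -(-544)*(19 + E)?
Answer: 11424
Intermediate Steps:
-(-544)*(19 + E) = -(-544)*(19 + 2) = -(-544)*21 = -16*(-714) = 11424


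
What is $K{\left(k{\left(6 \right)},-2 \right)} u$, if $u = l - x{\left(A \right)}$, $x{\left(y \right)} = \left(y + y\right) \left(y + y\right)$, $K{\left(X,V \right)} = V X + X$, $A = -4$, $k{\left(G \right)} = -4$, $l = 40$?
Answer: $-96$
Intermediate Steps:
$K{\left(X,V \right)} = X + V X$
$x{\left(y \right)} = 4 y^{2}$ ($x{\left(y \right)} = 2 y 2 y = 4 y^{2}$)
$u = -24$ ($u = 40 - 4 \left(-4\right)^{2} = 40 - 4 \cdot 16 = 40 - 64 = -24$)
$K{\left(k{\left(6 \right)},-2 \right)} u = - 4 \left(1 - 2\right) \left(-24\right) = \left(-4\right) \left(-1\right) \left(-24\right) = 4 \left(-24\right) = -96$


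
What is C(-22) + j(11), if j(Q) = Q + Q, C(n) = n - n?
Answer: 22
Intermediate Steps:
C(n) = 0
j(Q) = 2*Q
C(-22) + j(11) = 0 + 2*11 = 0 + 22 = 22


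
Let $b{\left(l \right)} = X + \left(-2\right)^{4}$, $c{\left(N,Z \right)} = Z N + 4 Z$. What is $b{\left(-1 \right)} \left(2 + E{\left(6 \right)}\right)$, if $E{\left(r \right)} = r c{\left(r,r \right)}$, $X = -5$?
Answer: $3982$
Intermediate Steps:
$c{\left(N,Z \right)} = 4 Z + N Z$ ($c{\left(N,Z \right)} = N Z + 4 Z = 4 Z + N Z$)
$E{\left(r \right)} = r^{2} \left(4 + r\right)$ ($E{\left(r \right)} = r r \left(4 + r\right) = r^{2} \left(4 + r\right)$)
$b{\left(l \right)} = 11$ ($b{\left(l \right)} = -5 + \left(-2\right)^{4} = -5 + 16 = 11$)
$b{\left(-1 \right)} \left(2 + E{\left(6 \right)}\right) = 11 \left(2 + 6^{2} \left(4 + 6\right)\right) = 11 \left(2 + 36 \cdot 10\right) = 11 \left(2 + 360\right) = 11 \cdot 362 = 3982$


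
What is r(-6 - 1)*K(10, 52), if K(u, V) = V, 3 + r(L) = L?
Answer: -520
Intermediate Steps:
r(L) = -3 + L
r(-6 - 1)*K(10, 52) = (-3 + (-6 - 1))*52 = (-3 - 7)*52 = -10*52 = -520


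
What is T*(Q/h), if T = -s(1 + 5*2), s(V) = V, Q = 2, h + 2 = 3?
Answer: -22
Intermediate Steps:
h = 1 (h = -2 + 3 = 1)
T = -11 (T = -(1 + 5*2) = -(1 + 10) = -1*11 = -11)
T*(Q/h) = -22/1 = -22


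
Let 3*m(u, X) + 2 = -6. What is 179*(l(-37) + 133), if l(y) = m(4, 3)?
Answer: 69989/3 ≈ 23330.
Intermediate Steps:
m(u, X) = -8/3 (m(u, X) = -⅔ + (⅓)*(-6) = -⅔ - 2 = -8/3)
l(y) = -8/3
179*(l(-37) + 133) = 179*(-8/3 + 133) = 179*(391/3) = 69989/3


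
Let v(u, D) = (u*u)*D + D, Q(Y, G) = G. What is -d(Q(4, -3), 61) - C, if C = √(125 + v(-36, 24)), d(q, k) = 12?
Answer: -12 - √31253 ≈ -188.79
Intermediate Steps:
v(u, D) = D + D*u² (v(u, D) = u²*D + D = D*u² + D = D + D*u²)
C = √31253 (C = √(125 + 24*(1 + (-36)²)) = √(125 + 24*(1 + 1296)) = √(125 + 24*1297) = √(125 + 31128) = √31253 ≈ 176.79)
-d(Q(4, -3), 61) - C = -1*12 - √31253 = -12 - √31253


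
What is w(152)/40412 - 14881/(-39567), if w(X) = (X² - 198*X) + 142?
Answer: 165168511/799490802 ≈ 0.20659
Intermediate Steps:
w(X) = 142 + X² - 198*X
w(152)/40412 - 14881/(-39567) = (142 + 152² - 198*152)/40412 - 14881/(-39567) = (142 + 23104 - 30096)*(1/40412) - 14881*(-1/39567) = -6850*1/40412 + 14881/39567 = -3425/20206 + 14881/39567 = 165168511/799490802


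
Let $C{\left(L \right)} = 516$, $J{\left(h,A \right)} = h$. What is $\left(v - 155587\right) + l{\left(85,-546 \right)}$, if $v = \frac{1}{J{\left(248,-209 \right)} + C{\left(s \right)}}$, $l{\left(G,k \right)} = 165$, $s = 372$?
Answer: $- \frac{118742407}{764} \approx -1.5542 \cdot 10^{5}$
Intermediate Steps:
$v = \frac{1}{764}$ ($v = \frac{1}{248 + 516} = \frac{1}{764} \approx 0.0013089$)
$\left(v - 155587\right) + l{\left(85,-546 \right)} = \left(\frac{1}{764} - 155587\right) + 165 = - \frac{118868467}{764} + 165 = - \frac{118742407}{764}$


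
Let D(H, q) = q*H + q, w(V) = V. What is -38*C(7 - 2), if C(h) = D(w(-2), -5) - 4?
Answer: -38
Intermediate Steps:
D(H, q) = q + H*q (D(H, q) = H*q + q = q + H*q)
C(h) = 1 (C(h) = -5*(1 - 2) - 4 = -5*(-1) - 4 = 5 - 4 = 1)
-38*C(7 - 2) = -38*1 = -38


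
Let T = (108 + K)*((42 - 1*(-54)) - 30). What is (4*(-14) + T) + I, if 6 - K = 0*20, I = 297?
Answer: 7765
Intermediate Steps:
K = 6 (K = 6 - 0*20 = 6 - 1*0 = 6 + 0 = 6)
T = 7524 (T = (108 + 6)*((42 - 1*(-54)) - 30) = 114*((42 + 54) - 30) = 114*(96 - 30) = 114*66 = 7524)
(4*(-14) + T) + I = (4*(-14) + 7524) + 297 = (-56 + 7524) + 297 = 7468 + 297 = 7765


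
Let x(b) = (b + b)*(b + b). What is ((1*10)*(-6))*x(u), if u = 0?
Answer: 0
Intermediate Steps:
x(b) = 4*b**2 (x(b) = (2*b)*(2*b) = 4*b**2)
((1*10)*(-6))*x(u) = ((1*10)*(-6))*(4*0**2) = (10*(-6))*(4*0) = -60*0 = 0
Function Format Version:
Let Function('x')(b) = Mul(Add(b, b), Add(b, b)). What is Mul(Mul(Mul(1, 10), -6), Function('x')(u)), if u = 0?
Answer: 0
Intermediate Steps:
Function('x')(b) = Mul(4, Pow(b, 2)) (Function('x')(b) = Mul(Mul(2, b), Mul(2, b)) = Mul(4, Pow(b, 2)))
Mul(Mul(Mul(1, 10), -6), Function('x')(u)) = Mul(Mul(Mul(1, 10), -6), Mul(4, Pow(0, 2))) = Mul(Mul(10, -6), Mul(4, 0)) = Mul(-60, 0) = 0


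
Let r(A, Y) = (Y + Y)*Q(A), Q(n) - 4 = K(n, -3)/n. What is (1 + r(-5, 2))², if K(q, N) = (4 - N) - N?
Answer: 81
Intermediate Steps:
K(q, N) = 4 - 2*N
Q(n) = 4 + 10/n (Q(n) = 4 + (4 - 2*(-3))/n = 4 + (4 + 6)/n = 4 + 10/n)
r(A, Y) = 2*Y*(4 + 10/A) (r(A, Y) = (Y + Y)*(4 + 10/A) = (2*Y)*(4 + 10/A) = 2*Y*(4 + 10/A))
(1 + r(-5, 2))² = (1 + (8*2 + 20*2/(-5)))² = (1 + (16 + 20*2*(-⅕)))² = (1 + (16 - 8))² = (1 + 8)² = 9² = 81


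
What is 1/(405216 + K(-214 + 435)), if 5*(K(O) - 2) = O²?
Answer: 5/2074931 ≈ 2.4097e-6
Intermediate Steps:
K(O) = 2 + O²/5
1/(405216 + K(-214 + 435)) = 1/(405216 + (2 + (-214 + 435)²/5)) = 1/(405216 + (2 + (⅕)*221²)) = 1/(405216 + (2 + (⅕)*48841)) = 1/(405216 + (2 + 48841/5)) = 1/(405216 + 48851/5) = 1/(2074931/5) = 5/2074931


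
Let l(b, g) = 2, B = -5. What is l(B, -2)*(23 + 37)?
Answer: 120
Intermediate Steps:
l(B, -2)*(23 + 37) = 2*(23 + 37) = 2*60 = 120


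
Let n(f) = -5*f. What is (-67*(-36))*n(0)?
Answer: 0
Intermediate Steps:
(-67*(-36))*n(0) = (-67*(-36))*(-5*0) = 2412*0 = 0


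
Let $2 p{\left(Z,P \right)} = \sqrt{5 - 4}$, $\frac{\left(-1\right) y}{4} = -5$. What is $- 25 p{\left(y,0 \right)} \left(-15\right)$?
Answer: $\frac{375}{2} \approx 187.5$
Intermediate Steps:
$y = 20$ ($y = \left(-4\right) \left(-5\right) = 20$)
$p{\left(Z,P \right)} = \frac{1}{2}$ ($p{\left(Z,P \right)} = \frac{\sqrt{5 - 4}}{2} = \frac{\sqrt{1}}{2} = \frac{1}{2} \cdot 1 = \frac{1}{2}$)
$- 25 p{\left(y,0 \right)} \left(-15\right) = \left(-25\right) \frac{1}{2} \left(-15\right) = \left(- \frac{25}{2}\right) \left(-15\right) = \frac{375}{2}$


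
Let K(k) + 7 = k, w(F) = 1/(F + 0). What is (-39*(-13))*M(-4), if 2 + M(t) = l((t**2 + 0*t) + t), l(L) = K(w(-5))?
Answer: -23322/5 ≈ -4664.4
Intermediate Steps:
w(F) = 1/F
K(k) = -7 + k
l(L) = -36/5 (l(L) = -7 + 1/(-5) = -7 - 1/5 = -36/5)
M(t) = -46/5 (M(t) = -2 - 36/5 = -46/5)
(-39*(-13))*M(-4) = -39*(-13)*(-46/5) = 507*(-46/5) = -23322/5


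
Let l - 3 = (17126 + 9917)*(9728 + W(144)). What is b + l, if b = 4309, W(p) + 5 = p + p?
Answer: 270731785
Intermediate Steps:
W(p) = -5 + 2*p (W(p) = -5 + (p + p) = -5 + 2*p)
l = 270727476 (l = 3 + (17126 + 9917)*(9728 + (-5 + 2*144)) = 3 + 27043*(9728 + (-5 + 288)) = 3 + 27043*(9728 + 283) = 3 + 27043*10011 = 3 + 270727473 = 270727476)
b + l = 4309 + 270727476 = 270731785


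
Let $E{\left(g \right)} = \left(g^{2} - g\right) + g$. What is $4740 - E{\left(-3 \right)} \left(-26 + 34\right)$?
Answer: $4668$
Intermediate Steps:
$E{\left(g \right)} = g^{2}$
$4740 - E{\left(-3 \right)} \left(-26 + 34\right) = 4740 - \left(-3\right)^{2} \left(-26 + 34\right) = 4740 - 9 \cdot 8 = 4740 - 72 = 4668$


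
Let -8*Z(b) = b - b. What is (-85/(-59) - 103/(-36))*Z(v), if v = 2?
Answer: 0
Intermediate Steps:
Z(b) = 0 (Z(b) = -(b - b)/8 = -1/8*0 = 0)
(-85/(-59) - 103/(-36))*Z(v) = (-85/(-59) - 103/(-36))*0 = (-85*(-1/59) - 103*(-1/36))*0 = (85/59 + 103/36)*0 = (9137/2124)*0 = 0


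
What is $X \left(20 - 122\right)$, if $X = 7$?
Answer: $-714$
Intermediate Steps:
$X \left(20 - 122\right) = 7 \left(20 - 122\right) = 7 \left(-102\right) = -714$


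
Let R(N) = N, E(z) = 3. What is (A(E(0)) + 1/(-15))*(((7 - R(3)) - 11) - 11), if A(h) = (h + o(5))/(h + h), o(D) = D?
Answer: -114/5 ≈ -22.800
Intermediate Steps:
A(h) = (5 + h)/(2*h) (A(h) = (h + 5)/(h + h) = (5 + h)/((2*h)) = (5 + h)*(1/(2*h)) = (5 + h)/(2*h))
(A(E(0)) + 1/(-15))*(((7 - R(3)) - 11) - 11) = ((½)*(5 + 3)/3 + 1/(-15))*(((7 - 1*3) - 11) - 11) = ((½)*(⅓)*8 - 1/15)*(((7 - 3) - 11) - 11) = (4/3 - 1/15)*((4 - 11) - 11) = 19*(-7 - 11)/15 = (19/15)*(-18) = -114/5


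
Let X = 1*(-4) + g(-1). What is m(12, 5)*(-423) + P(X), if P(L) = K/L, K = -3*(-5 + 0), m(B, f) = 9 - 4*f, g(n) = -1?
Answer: 4650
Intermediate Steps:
m(B, f) = 9 - 4*f
X = -5 (X = 1*(-4) - 1 = -4 - 1 = -5)
K = 15 (K = -3*(-5) = 15)
P(L) = 15/L
m(12, 5)*(-423) + P(X) = (9 - 4*5)*(-423) + 15/(-5) = (9 - 20)*(-423) + 15*(-1/5) = -11*(-423) - 3 = 4653 - 3 = 4650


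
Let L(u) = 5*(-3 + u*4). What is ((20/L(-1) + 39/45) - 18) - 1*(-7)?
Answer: -1124/105 ≈ -10.705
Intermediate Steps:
L(u) = -15 + 20*u (L(u) = 5*(-3 + 4*u) = -15 + 20*u)
((20/L(-1) + 39/45) - 18) - 1*(-7) = ((20/(-15 + 20*(-1)) + 39/45) - 18) - 1*(-7) = ((20/(-15 - 20) + 39*(1/45)) - 18) + 7 = ((20/(-35) + 13/15) - 18) + 7 = ((20*(-1/35) + 13/15) - 18) + 7 = ((-4/7 + 13/15) - 18) + 7 = (31/105 - 18) + 7 = -1859/105 + 7 = -1124/105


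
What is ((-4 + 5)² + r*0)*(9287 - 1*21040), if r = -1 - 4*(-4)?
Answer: -11753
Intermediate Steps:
r = 15 (r = -1 + 16 = 15)
((-4 + 5)² + r*0)*(9287 - 1*21040) = ((-4 + 5)² + 15*0)*(9287 - 1*21040) = (1² + 0)*(9287 - 21040) = (1 + 0)*(-11753) = 1*(-11753) = -11753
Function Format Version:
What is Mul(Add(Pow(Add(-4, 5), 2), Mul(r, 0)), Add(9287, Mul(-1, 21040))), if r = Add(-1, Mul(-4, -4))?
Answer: -11753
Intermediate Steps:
r = 15 (r = Add(-1, 16) = 15)
Mul(Add(Pow(Add(-4, 5), 2), Mul(r, 0)), Add(9287, Mul(-1, 21040))) = Mul(Add(Pow(Add(-4, 5), 2), Mul(15, 0)), Add(9287, Mul(-1, 21040))) = Mul(Add(Pow(1, 2), 0), Add(9287, -21040)) = Mul(Add(1, 0), -11753) = Mul(1, -11753) = -11753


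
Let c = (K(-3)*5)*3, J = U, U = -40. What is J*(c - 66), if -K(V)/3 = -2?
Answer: -960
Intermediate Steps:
K(V) = 6 (K(V) = -3*(-2) = 6)
J = -40
c = 90 (c = (6*5)*3 = 30*3 = 90)
J*(c - 66) = -40*(90 - 66) = -40*24 = -960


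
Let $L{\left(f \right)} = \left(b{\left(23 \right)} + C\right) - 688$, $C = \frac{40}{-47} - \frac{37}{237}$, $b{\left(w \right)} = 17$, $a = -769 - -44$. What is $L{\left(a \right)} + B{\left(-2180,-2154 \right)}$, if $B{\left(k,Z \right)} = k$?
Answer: $- \frac{31768508}{11139} \approx -2852.0$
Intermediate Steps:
$a = -725$ ($a = -769 + 44 = -725$)
$C = - \frac{11219}{11139}$ ($C = 40 \left(- \frac{1}{47}\right) - \frac{37}{237} = - \frac{40}{47} - \frac{37}{237} = - \frac{11219}{11139} \approx -1.0072$)
$L{\left(f \right)} = - \frac{7485488}{11139}$ ($L{\left(f \right)} = \left(17 - \frac{11219}{11139}\right) - 688 = \frac{178144}{11139} - 688 = - \frac{7485488}{11139}$)
$L{\left(a \right)} + B{\left(-2180,-2154 \right)} = - \frac{7485488}{11139} - 2180 = - \frac{31768508}{11139}$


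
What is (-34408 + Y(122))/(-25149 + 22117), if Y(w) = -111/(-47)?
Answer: 1617065/142504 ≈ 11.348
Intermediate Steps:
Y(w) = 111/47 (Y(w) = -111*(-1/47) = 111/47)
(-34408 + Y(122))/(-25149 + 22117) = (-34408 + 111/47)/(-25149 + 22117) = -1617065/47/(-3032) = -1617065/47*(-1/3032) = 1617065/142504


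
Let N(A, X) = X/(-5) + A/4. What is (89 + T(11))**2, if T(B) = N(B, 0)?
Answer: 134689/16 ≈ 8418.1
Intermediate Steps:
N(A, X) = -X/5 + A/4 (N(A, X) = X*(-1/5) + A*(1/4) = -X/5 + A/4)
T(B) = B/4 (T(B) = -1/5*0 + B/4 = 0 + B/4 = B/4)
(89 + T(11))**2 = (89 + (1/4)*11)**2 = (89 + 11/4)**2 = (367/4)**2 = 134689/16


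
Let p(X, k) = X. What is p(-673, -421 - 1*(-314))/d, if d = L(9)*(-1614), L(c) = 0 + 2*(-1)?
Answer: -673/3228 ≈ -0.20849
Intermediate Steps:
L(c) = -2 (L(c) = 0 - 2 = -2)
d = 3228 (d = -2*(-1614) = 3228)
p(-673, -421 - 1*(-314))/d = -673/3228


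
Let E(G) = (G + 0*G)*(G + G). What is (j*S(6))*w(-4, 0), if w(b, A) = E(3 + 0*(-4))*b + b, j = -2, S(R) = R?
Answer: 912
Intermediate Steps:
E(G) = 2*G² (E(G) = (G + 0)*(2*G) = G*(2*G) = 2*G²)
w(b, A) = 19*b (w(b, A) = (2*(3 + 0*(-4))²)*b + b = (2*(3 + 0)²)*b + b = (2*3²)*b + b = (2*9)*b + b = 18*b + b = 19*b)
(j*S(6))*w(-4, 0) = (-2*6)*(19*(-4)) = -12*(-76) = 912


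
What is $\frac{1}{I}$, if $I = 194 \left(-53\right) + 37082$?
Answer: $\frac{1}{26800} \approx 3.7313 \cdot 10^{-5}$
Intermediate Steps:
$I = 26800$ ($I = -10282 + 37082 = 26800$)
$\frac{1}{I} = \frac{1}{26800}$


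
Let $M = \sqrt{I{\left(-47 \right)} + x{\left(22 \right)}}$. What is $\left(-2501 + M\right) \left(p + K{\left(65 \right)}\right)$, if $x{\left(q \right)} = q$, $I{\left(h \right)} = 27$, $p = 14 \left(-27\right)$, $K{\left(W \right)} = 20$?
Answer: $892852$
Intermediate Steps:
$p = -378$
$M = 7$ ($M = \sqrt{27 + 22} = \sqrt{49} = 7$)
$\left(-2501 + M\right) \left(p + K{\left(65 \right)}\right) = \left(-2501 + 7\right) \left(-378 + 20\right) = \left(-2494\right) \left(-358\right) = 892852$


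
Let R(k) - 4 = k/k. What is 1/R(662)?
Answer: 1/5 ≈ 0.20000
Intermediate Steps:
R(k) = 5 (R(k) = 4 + k/k = 4 + 1 = 5)
1/R(662) = 1/5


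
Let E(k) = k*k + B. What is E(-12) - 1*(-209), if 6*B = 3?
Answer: 707/2 ≈ 353.50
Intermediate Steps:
B = ½ (B = (⅙)*3 = ½ ≈ 0.50000)
E(k) = ½ + k² (E(k) = k*k + ½ = k² + ½ = ½ + k²)
E(-12) - 1*(-209) = (½ + (-12)²) - 1*(-209) = (½ + 144) + 209 = 289/2 + 209 = 707/2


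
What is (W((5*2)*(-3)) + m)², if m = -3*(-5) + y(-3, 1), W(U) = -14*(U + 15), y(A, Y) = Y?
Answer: 51076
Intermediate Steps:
W(U) = -210 - 14*U (W(U) = -14*(15 + U) = -210 - 14*U)
m = 16 (m = -3*(-5) + 1 = 15 + 1 = 16)
(W((5*2)*(-3)) + m)² = ((-210 - 14*5*2*(-3)) + 16)² = ((-210 - 140*(-3)) + 16)² = ((-210 - 14*(-30)) + 16)² = ((-210 + 420) + 16)² = (210 + 16)² = 226² = 51076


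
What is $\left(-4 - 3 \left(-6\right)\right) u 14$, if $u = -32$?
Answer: $-6272$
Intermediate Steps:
$\left(-4 - 3 \left(-6\right)\right) u 14 = \left(-4 - 3 \left(-6\right)\right) \left(-32\right) 14 = \left(-4 - -18\right) \left(-32\right) 14 = \left(-4 + 18\right) \left(-32\right) 14 = 14 \left(-32\right) 14 = \left(-448\right) 14 = -6272$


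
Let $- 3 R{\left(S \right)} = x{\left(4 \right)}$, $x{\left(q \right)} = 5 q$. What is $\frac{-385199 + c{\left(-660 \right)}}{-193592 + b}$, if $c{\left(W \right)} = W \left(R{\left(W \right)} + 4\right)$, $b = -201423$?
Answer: $\frac{383439}{395015} \approx 0.97069$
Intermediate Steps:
$R{\left(S \right)} = - \frac{20}{3}$ ($R{\left(S \right)} = - \frac{5 \cdot 4}{3} = \left(- \frac{1}{3}\right) 20 = - \frac{20}{3}$)
$c{\left(W \right)} = - \frac{8 W}{3}$ ($c{\left(W \right)} = W \left(- \frac{20}{3} + 4\right) = W \left(- \frac{8}{3}\right) = - \frac{8 W}{3}$)
$\frac{-385199 + c{\left(-660 \right)}}{-193592 + b} = \frac{-385199 - -1760}{-193592 - 201423} = \frac{-385199 + 1760}{-395015} = \left(-383439\right) \left(- \frac{1}{395015}\right) = \frac{383439}{395015}$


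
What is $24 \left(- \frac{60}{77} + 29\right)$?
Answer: $\frac{52152}{77} \approx 677.3$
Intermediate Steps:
$24 \left(- \frac{60}{77} + 29\right) = 24 \cdot \frac{2173}{77} = \frac{52152}{77}$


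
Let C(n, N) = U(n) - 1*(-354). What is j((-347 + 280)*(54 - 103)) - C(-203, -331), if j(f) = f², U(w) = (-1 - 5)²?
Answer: 10777699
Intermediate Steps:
U(w) = 36 (U(w) = (-6)² = 36)
C(n, N) = 390 (C(n, N) = 36 - 1*(-354) = 36 + 354 = 390)
j((-347 + 280)*(54 - 103)) - C(-203, -331) = ((-347 + 280)*(54 - 103))² - 1*390 = (-67*(-49))² - 390 = 3283² - 390 = 10778089 - 390 = 10777699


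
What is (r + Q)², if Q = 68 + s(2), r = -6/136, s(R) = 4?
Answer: 23941449/4624 ≈ 5177.6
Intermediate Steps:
r = -3/68 (r = -6*1/136 = -3/68 ≈ -0.044118)
Q = 72 (Q = 68 + 4 = 72)
(r + Q)² = (-3/68 + 72)² = (4893/68)² = 23941449/4624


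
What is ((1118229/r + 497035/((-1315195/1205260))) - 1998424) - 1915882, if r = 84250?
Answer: -13834125924812367/3165862250 ≈ -4.3698e+6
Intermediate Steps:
((1118229/r + 497035/((-1315195/1205260))) - 1998424) - 1915882 = ((1118229/84250 + 497035/((-1315195/1205260))) - 1998424) - 1915882 = ((1118229*(1/84250) + 497035/((-1315195*1/1205260))) - 1998424) - 1915882 = ((1118229/84250 + 497035/(-37577/34436)) - 1998424) - 1915882 = ((1118229/84250 + 497035*(-34436/37577)) - 1998424) - 1915882 = ((1118229/84250 - 17115897260/37577) - 1998424) - 1915882 = (-1441972324463867/3165862250 - 1998424) - 1915882 = -7768707425557867/3165862250 - 1915882 = -13834125924812367/3165862250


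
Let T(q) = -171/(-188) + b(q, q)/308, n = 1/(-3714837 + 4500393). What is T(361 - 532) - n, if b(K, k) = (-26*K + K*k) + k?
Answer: 11141000549/101533113 ≈ 109.73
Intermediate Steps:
b(K, k) = k - 26*K + K*k
n = 1/785556 ≈ 1.2730e-6
T(q) = 171/188 - 25*q/308 + q**2/308 (T(q) = -171/(-188) + (q - 26*q + q*q)/308 = -171*(-1/188) + (q - 26*q + q**2)*(1/308) = 171/188 + (q**2 - 25*q)*(1/308) = 171/188 + (-25*q/308 + q**2/308) = 171/188 - 25*q/308 + q**2/308)
T(361 - 532) - n = (171/188 - 25*(361 - 532)/308 + (361 - 532)**2/308) - 1*1/785556 = (171/188 - 25/308*(-171) + (1/308)*(-171)**2) - 1/785556 = (171/188 + 4275/308 + (1/308)*29241) - 1/785556 = (171/188 + 4275/308 + 29241/308) - 1/785556 = 226917/2068 - 1/785556 = 11141000549/101533113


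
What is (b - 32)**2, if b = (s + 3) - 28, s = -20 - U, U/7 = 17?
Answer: 38416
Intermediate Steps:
U = 119 (U = 7*17 = 119)
s = -139 (s = -20 - 1*119 = -20 - 119 = -139)
b = -164 (b = (-139 + 3) - 28 = -136 - 28 = -164)
(b - 32)**2 = (-164 - 32)**2 = (-196)**2 = 38416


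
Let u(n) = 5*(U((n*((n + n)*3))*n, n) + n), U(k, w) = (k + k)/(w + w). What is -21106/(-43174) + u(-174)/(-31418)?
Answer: -9628352758/339110183 ≈ -28.393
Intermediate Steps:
U(k, w) = k/w (U(k, w) = (2*k)/((2*w)) = (2*k)*(1/(2*w)) = k/w)
u(n) = 5*n + 30*n² (u(n) = 5*(((n*((n + n)*3))*n)/n + n) = 5*(((n*((2*n)*3))*n)/n + n) = 5*(((n*(6*n))*n)/n + n) = 5*(((6*n²)*n)/n + n) = 5*((6*n³)/n + n) = 5*(6*n² + n) = 5*(n + 6*n²) = 5*n + 30*n²)
-21106/(-43174) + u(-174)/(-31418) = -21106/(-43174) + (5*(-174)*(1 + 6*(-174)))/(-31418) = -21106*(-1/43174) + (5*(-174)*(1 - 1044))*(-1/31418) = 10553/21587 + (5*(-174)*(-1043))*(-1/31418) = 10553/21587 + 907410*(-1/31418) = 10553/21587 - 453705/15709 = -9628352758/339110183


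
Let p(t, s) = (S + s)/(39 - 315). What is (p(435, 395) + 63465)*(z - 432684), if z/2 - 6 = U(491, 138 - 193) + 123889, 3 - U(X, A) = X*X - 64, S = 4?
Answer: -1946961067267/46 ≈ -4.2325e+10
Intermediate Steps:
p(t, s) = -1/69 - s/276 (p(t, s) = (4 + s)/(39 - 315) = (4 + s)/(-276) = (4 + s)*(-1/276) = -1/69 - s/276)
U(X, A) = 67 - X**2 (U(X, A) = 3 - (X*X - 64) = 3 - (X**2 - 64) = 3 - (-64 + X**2) = 3 + (64 - X**2) = 67 - X**2)
z = -234238 (z = 12 + 2*((67 - 1*491**2) + 123889) = 12 + 2*((67 - 1*241081) + 123889) = 12 + 2*((67 - 241081) + 123889) = 12 + 2*(-241014 + 123889) = 12 + 2*(-117125) = 12 - 234250 = -234238)
(p(435, 395) + 63465)*(z - 432684) = ((-1/69 - 1/276*395) + 63465)*(-234238 - 432684) = ((-1/69 - 395/276) + 63465)*(-666922) = (-133/92 + 63465)*(-666922) = (5838647/92)*(-666922) = -1946961067267/46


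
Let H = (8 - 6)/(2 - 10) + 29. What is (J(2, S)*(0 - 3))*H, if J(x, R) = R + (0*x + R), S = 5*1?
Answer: -1725/2 ≈ -862.50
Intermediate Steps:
S = 5
J(x, R) = 2*R (J(x, R) = R + (0 + R) = R + R = 2*R)
H = 115/4 (H = 2/(-8) + 29 = 2*(-1/8) + 29 = -1/4 + 29 = 115/4 ≈ 28.750)
(J(2, S)*(0 - 3))*H = ((2*5)*(0 - 3))*(115/4) = (10*(-3))*(115/4) = -30*115/4 = -1725/2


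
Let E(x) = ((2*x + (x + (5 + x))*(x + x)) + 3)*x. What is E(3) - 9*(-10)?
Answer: 315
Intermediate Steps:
E(x) = x*(3 + 2*x + 2*x*(5 + 2*x)) (E(x) = ((2*x + (5 + 2*x)*(2*x)) + 3)*x = ((2*x + 2*x*(5 + 2*x)) + 3)*x = (3 + 2*x + 2*x*(5 + 2*x))*x = x*(3 + 2*x + 2*x*(5 + 2*x)))
E(3) - 9*(-10) = 3*(3 + 4*3² + 12*3) - 9*(-10) = 3*(3 + 4*9 + 36) + 90 = 3*(3 + 36 + 36) + 90 = 3*75 + 90 = 225 + 90 = 315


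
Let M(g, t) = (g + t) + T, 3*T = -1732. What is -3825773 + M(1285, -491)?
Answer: -11476669/3 ≈ -3.8256e+6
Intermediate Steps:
T = -1732/3 (T = (⅓)*(-1732) = -1732/3 ≈ -577.33)
M(g, t) = -1732/3 + g + t (M(g, t) = (g + t) - 1732/3 = -1732/3 + g + t)
-3825773 + M(1285, -491) = -3825773 + (-1732/3 + 1285 - 491) = -3825773 + 650/3 = -11476669/3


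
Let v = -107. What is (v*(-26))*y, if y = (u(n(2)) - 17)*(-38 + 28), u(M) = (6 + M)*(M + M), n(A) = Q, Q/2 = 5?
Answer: -8429460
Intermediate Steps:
Q = 10 (Q = 2*5 = 10)
n(A) = 10
u(M) = 2*M*(6 + M) (u(M) = (6 + M)*(2*M) = 2*M*(6 + M))
y = -3030 (y = (2*10*(6 + 10) - 17)*(-38 + 28) = (2*10*16 - 17)*(-10) = (320 - 17)*(-10) = 303*(-10) = -3030)
(v*(-26))*y = -107*(-26)*(-3030) = 2782*(-3030) = -8429460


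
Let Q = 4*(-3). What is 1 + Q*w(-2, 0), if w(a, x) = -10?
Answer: 121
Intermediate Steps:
Q = -12
1 + Q*w(-2, 0) = 1 - 12*(-10) = 1 + 120 = 121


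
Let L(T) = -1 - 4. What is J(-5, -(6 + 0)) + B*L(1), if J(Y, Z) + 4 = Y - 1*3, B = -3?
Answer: 3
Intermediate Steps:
L(T) = -5
J(Y, Z) = -7 + Y (J(Y, Z) = -4 + (Y - 1*3) = -4 + (Y - 3) = -4 + (-3 + Y) = -7 + Y)
J(-5, -(6 + 0)) + B*L(1) = (-7 - 5) - 3*(-5) = -12 + 15 = 3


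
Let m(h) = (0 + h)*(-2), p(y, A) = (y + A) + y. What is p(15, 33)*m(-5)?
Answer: 630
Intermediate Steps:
p(y, A) = A + 2*y (p(y, A) = (A + y) + y = A + 2*y)
m(h) = -2*h (m(h) = h*(-2) = -2*h)
p(15, 33)*m(-5) = (33 + 2*15)*(-2*(-5)) = (33 + 30)*10 = 63*10 = 630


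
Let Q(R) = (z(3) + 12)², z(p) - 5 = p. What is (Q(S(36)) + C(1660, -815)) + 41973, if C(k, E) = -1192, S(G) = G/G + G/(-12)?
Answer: 41181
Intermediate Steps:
S(G) = 1 - G/12 (S(G) = 1 + G*(-1/12) = 1 - G/12)
z(p) = 5 + p
Q(R) = 400 (Q(R) = ((5 + 3) + 12)² = (8 + 12)² = 20² = 400)
(Q(S(36)) + C(1660, -815)) + 41973 = (400 - 1192) + 41973 = -792 + 41973 = 41181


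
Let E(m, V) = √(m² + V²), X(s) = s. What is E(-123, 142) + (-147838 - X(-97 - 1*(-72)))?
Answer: -147813 + √35293 ≈ -1.4763e+5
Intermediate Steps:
E(m, V) = √(V² + m²)
E(-123, 142) + (-147838 - X(-97 - 1*(-72))) = √(142² + (-123)²) + (-147838 - (-97 - 1*(-72))) = √(20164 + 15129) + (-147838 - (-97 + 72)) = √35293 + (-147838 - 1*(-25)) = √35293 + (-147838 + 25) = √35293 - 147813 = -147813 + √35293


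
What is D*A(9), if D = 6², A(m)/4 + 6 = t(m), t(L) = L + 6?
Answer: 1296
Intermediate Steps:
t(L) = 6 + L
A(m) = 4*m (A(m) = -24 + 4*(6 + m) = -24 + (24 + 4*m) = 4*m)
D = 36
D*A(9) = 36*(4*9) = 36*36 = 1296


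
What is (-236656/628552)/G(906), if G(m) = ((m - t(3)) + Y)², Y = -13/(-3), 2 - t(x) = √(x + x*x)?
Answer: -1977012302454/4332161306194679441 + 8705982600*√3/4332161306194679441 ≈ -4.5288e-7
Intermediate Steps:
t(x) = 2 - √(x + x²) (t(x) = 2 - √(x + x*x) = 2 - √(x + x²))
Y = 13/3 (Y = -13*(-⅓) = 13/3 ≈ 4.3333)
G(m) = (7/3 + m + 2*√3)² (G(m) = ((m - (2 - √(3*(1 + 3)))) + 13/3)² = ((m - (2 - √(3*4))) + 13/3)² = ((m - (2 - √12)) + 13/3)² = ((m - (2 - 2*√3)) + 13/3)² = ((m + (-2 + 2*√3)) + 13/3)² = ((-2 + m + 2*√3) + 13/3)² = (7/3 + m + 2*√3)²)
(-236656/628552)/G(906) = (-236656/628552)/(((7 + 3*906 + 6*√3)²/9)) = (-236656*1/628552)/(((7 + 2718 + 6*√3)²/9)) = -29582*9/(2725 + 6*√3)²/78569 = -266238/(78569*(2725 + 6*√3)²)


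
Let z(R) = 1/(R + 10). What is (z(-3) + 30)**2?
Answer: 44521/49 ≈ 908.59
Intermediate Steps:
z(R) = 1/(10 + R)
(z(-3) + 30)**2 = (1/(10 - 3) + 30)**2 = (1/7 + 30)**2 = (211/7)**2 = 44521/49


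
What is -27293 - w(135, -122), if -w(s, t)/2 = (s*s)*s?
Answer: 4893457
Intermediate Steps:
w(s, t) = -2*s**3 (w(s, t) = -2*s*s*s = -2*s**2*s = -2*s**3)
-27293 - w(135, -122) = -27293 - (-2)*135**3 = -27293 - (-2)*2460375 = -27293 - 1*(-4920750) = -27293 + 4920750 = 4893457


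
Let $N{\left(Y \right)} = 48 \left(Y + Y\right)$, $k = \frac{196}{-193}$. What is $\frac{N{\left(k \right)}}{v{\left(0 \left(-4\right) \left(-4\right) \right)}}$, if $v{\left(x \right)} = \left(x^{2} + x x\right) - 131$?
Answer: $\frac{18816}{25283} \approx 0.74422$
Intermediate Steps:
$v{\left(x \right)} = -131 + 2 x^{2}$ ($v{\left(x \right)} = \left(x^{2} + x^{2}\right) - 131 = 2 x^{2} - 131 = -131 + 2 x^{2}$)
$k = - \frac{196}{193}$ ($k = 196 \left(- \frac{1}{193}\right) = - \frac{196}{193} \approx -1.0155$)
$N{\left(Y \right)} = 96 Y$ ($N{\left(Y \right)} = 48 \cdot 2 Y = 96 Y$)
$\frac{N{\left(k \right)}}{v{\left(0 \left(-4\right) \left(-4\right) \right)}} = \frac{96 \left(- \frac{196}{193}\right)}{-131 + 2 \left(0 \left(-4\right) \left(-4\right)\right)^{2}} = - \frac{18816}{193 \left(-131 + 2 \left(0 \left(-4\right)\right)^{2}\right)} = - \frac{18816}{193 \left(-131 + 2 \cdot 0^{2}\right)} = - \frac{18816}{193 \left(-131 + 2 \cdot 0\right)} = - \frac{18816}{193 \left(-131 + 0\right)} = - \frac{18816}{193 \left(-131\right)} = \left(- \frac{18816}{193}\right) \left(- \frac{1}{131}\right) = \frac{18816}{25283}$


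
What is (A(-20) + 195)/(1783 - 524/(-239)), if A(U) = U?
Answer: 41825/426661 ≈ 0.098029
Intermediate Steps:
(A(-20) + 195)/(1783 - 524/(-239)) = (-20 + 195)/(1783 - 524/(-239)) = 175/(1783 - 524*(-1/239)) = 175/(1783 + 524/239) = 175/(426661/239) = 175*(239/426661) = 41825/426661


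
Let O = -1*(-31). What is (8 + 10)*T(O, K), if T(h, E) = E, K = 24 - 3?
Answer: 378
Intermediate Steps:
K = 21
O = 31
(8 + 10)*T(O, K) = (8 + 10)*21 = 18*21 = 378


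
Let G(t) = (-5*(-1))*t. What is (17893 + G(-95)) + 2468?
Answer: 19886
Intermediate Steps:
G(t) = 5*t
(17893 + G(-95)) + 2468 = (17893 + 5*(-95)) + 2468 = (17893 - 475) + 2468 = 17418 + 2468 = 19886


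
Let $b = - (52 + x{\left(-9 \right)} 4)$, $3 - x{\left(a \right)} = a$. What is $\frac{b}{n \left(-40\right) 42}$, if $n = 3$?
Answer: $\frac{5}{252} \approx 0.019841$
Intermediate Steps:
$x{\left(a \right)} = 3 - a$
$b = -100$ ($b = - (52 + \left(3 - -9\right) 4) = - (52 + \left(3 + 9\right) 4) = - (52 + 12 \cdot 4) = - (52 + 48) = \left(-1\right) 100 = -100$)
$\frac{b}{n \left(-40\right) 42} = - \frac{100}{3 \left(-40\right) 42} = - \frac{100}{\left(-120\right) 42} = - \frac{100}{-5040} = \left(-100\right) \left(- \frac{1}{5040}\right) = \frac{5}{252}$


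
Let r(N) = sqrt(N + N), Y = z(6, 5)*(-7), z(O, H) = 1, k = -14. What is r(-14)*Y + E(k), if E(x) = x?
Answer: -14 - 14*I*sqrt(7) ≈ -14.0 - 37.041*I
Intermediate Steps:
Y = -7 (Y = 1*(-7) = -7)
r(N) = sqrt(2)*sqrt(N) (r(N) = sqrt(2*N) = sqrt(2)*sqrt(N))
r(-14)*Y + E(k) = (sqrt(2)*sqrt(-14))*(-7) - 14 = (sqrt(2)*(I*sqrt(14)))*(-7) - 14 = (2*I*sqrt(7))*(-7) - 14 = -14*I*sqrt(7) - 14 = -14 - 14*I*sqrt(7)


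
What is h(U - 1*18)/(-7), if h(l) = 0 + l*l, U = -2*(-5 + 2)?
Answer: -144/7 ≈ -20.571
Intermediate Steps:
U = 6 (U = -2*(-3) = 6)
h(l) = l² (h(l) = 0 + l² = l²)
h(U - 1*18)/(-7) = (6 - 1*18)²/(-7) = (6 - 18)²*(-⅐) = (-12)²*(-⅐) = 144*(-⅐) = -144/7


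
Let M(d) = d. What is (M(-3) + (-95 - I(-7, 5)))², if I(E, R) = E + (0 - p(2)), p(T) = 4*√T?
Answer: 8313 - 728*√2 ≈ 7283.5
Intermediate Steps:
I(E, R) = E - 4*√2 (I(E, R) = E + (0 - 4*√2) = E - 4*√2)
(M(-3) + (-95 - I(-7, 5)))² = (-3 + (-95 - (-7 - 4*√2)))² = (-3 + (-95 + (7 + 4*√2)))² = (-3 + (-88 + 4*√2))² = (-91 + 4*√2)²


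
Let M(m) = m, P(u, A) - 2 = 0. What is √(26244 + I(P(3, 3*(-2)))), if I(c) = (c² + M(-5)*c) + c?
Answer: 8*√410 ≈ 161.99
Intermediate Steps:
P(u, A) = 2 (P(u, A) = 2 + 0 = 2)
I(c) = c² - 4*c (I(c) = (c² - 5*c) + c = c² - 4*c)
√(26244 + I(P(3, 3*(-2)))) = √(26244 + 2*(-4 + 2)) = √(26244 + 2*(-2)) = √(26244 - 4) = √26240 = 8*√410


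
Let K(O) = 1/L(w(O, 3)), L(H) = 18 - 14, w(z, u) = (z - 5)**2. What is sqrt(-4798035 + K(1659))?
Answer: I*sqrt(19192139)/2 ≈ 2190.4*I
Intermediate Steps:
w(z, u) = (-5 + z)**2
L(H) = 4
K(O) = 1/4
sqrt(-4798035 + K(1659)) = sqrt(-4798035 + 1/4) = sqrt(-19192139/4) = I*sqrt(19192139)/2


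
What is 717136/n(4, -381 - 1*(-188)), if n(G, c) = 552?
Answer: 89642/69 ≈ 1299.2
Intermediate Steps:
717136/n(4, -381 - 1*(-188)) = 717136/552 = 717136*(1/552) = 89642/69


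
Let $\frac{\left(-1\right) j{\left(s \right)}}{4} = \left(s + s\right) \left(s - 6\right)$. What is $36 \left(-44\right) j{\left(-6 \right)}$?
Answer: $912384$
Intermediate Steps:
$j{\left(s \right)} = - 8 s \left(-6 + s\right)$ ($j{\left(s \right)} = - 4 \left(s + s\right) \left(s - 6\right) = - 4 \cdot 2 s \left(-6 + s\right) = - 8 s \left(-6 + s\right)$)
$36 \left(-44\right) j{\left(-6 \right)} = 36 \left(-44\right) 8 \left(-6\right) \left(6 - -6\right) = - 1584 \cdot 8 \left(-6\right) \left(6 + 6\right) = - 1584 \cdot 8 \left(-6\right) 12 = \left(-1584\right) \left(-576\right) = 912384$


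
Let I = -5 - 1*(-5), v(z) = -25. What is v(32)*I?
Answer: 0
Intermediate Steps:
I = 0 (I = -5 + 5 = 0)
v(32)*I = -25*0 = 0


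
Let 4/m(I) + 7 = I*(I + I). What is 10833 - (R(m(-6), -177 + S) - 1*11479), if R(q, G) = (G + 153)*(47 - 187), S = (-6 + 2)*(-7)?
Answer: 22872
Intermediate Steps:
S = 28 (S = -4*(-7) = 28)
m(I) = 4/(-7 + 2*I**2) (m(I) = 4/(-7 + I*(I + I)) = 4/(-7 + I*(2*I)) = 4/(-7 + 2*I**2))
R(q, G) = -21420 - 140*G (R(q, G) = (153 + G)*(-140) = -21420 - 140*G)
10833 - (R(m(-6), -177 + S) - 1*11479) = 10833 - ((-21420 - 140*(-177 + 28)) - 1*11479) = 10833 - ((-21420 - 140*(-149)) - 11479) = 10833 - ((-21420 + 20860) - 11479) = 10833 - (-560 - 11479) = 10833 - 1*(-12039) = 10833 + 12039 = 22872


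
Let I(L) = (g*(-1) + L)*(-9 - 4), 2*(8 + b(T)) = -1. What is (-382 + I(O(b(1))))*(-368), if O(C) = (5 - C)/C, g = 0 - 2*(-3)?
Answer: 1772656/17 ≈ 1.0427e+5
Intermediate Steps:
b(T) = -17/2 (b(T) = -8 + (½)*(-1) = -8 - ½ = -17/2)
g = 6 (g = 0 + 6 = 6)
O(C) = (5 - C)/C
I(L) = 78 - 13*L (I(L) = (6*(-1) + L)*(-9 - 4) = (-6 + L)*(-13) = 78 - 13*L)
(-382 + I(O(b(1))))*(-368) = (-382 + (78 - 13*(5 - 1*(-17/2))/(-17/2)))*(-368) = (-382 + (78 - (-26)*(5 + 17/2)/17))*(-368) = (-382 + (78 - (-26)*27/(17*2)))*(-368) = (-382 + (78 - 13*(-27/17)))*(-368) = (-382 + (78 + 351/17))*(-368) = (-382 + 1677/17)*(-368) = -4817/17*(-368) = 1772656/17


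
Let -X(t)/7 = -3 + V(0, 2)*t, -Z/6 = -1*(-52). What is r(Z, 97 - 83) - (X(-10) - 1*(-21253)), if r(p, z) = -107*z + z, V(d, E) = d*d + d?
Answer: -22758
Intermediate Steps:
V(d, E) = d + d**2 (V(d, E) = d**2 + d = d + d**2)
Z = -312 (Z = -(-6)*(-52) = -6*52 = -312)
X(t) = 21 (X(t) = -7*(-3 + (0*(1 + 0))*t) = -7*(-3 + (0*1)*t) = -7*(-3 + 0*t) = -7*(-3 + 0) = -7*(-3) = 21)
r(p, z) = -106*z
r(Z, 97 - 83) - (X(-10) - 1*(-21253)) = -106*(97 - 83) - (21 - 1*(-21253)) = -106*14 - (21 + 21253) = -1484 - 1*21274 = -1484 - 21274 = -22758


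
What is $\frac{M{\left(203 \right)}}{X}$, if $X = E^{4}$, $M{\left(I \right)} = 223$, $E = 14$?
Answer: $\frac{223}{38416} \approx 0.0058049$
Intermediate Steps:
$X = 38416$ ($X = 14^{4} = 38416$)
$\frac{M{\left(203 \right)}}{X} = \frac{223}{38416}$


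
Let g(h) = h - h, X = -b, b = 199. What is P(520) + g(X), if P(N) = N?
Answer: 520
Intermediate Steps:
X = -199 (X = -1*199 = -199)
g(h) = 0
P(520) + g(X) = 520 + 0 = 520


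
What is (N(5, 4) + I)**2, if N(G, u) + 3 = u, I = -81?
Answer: 6400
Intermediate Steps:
N(G, u) = -3 + u
(N(5, 4) + I)**2 = ((-3 + 4) - 81)**2 = (1 - 81)**2 = (-80)**2 = 6400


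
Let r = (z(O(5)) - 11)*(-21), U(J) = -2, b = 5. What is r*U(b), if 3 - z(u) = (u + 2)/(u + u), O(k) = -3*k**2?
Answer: -8911/25 ≈ -356.44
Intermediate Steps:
z(u) = 3 - (2 + u)/(2*u) (z(u) = 3 - (u + 2)/(u + u) = 3 - (2 + u)/(2*u))
r = 8911/50 (r = ((5/2 - 1/((-3*5**2))) - 11)*(-21) = ((5/2 - 1/((-3*25))) - 11)*(-21) = ((5/2 - 1/(-75)) - 11)*(-21) = ((5/2 - 1*(-1/75)) - 11)*(-21) = ((5/2 + 1/75) - 11)*(-21) = (377/150 - 11)*(-21) = -1273/150*(-21) = 8911/50 ≈ 178.22)
r*U(b) = (8911/50)*(-2) = -8911/25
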